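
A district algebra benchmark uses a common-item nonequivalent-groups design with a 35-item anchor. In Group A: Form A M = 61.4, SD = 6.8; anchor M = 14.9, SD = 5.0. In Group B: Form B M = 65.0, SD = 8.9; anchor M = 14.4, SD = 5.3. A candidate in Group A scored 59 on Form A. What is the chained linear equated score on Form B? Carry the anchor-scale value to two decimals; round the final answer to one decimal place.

Form A → anchor (Group A): v = (5.0/6.8)(59 − 61.4) + 14.9 = 13.14
anchor → Form B (Group B): y = (8.9/5.3)(13.14 − 14.4) + 65.0 = 62.9

62.9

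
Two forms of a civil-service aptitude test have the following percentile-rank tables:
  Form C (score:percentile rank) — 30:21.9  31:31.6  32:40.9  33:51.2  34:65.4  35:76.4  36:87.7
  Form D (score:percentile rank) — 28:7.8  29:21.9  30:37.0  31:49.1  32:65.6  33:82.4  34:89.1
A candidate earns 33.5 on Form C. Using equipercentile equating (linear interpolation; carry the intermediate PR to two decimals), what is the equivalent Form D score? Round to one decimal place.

31.6

PR of 33.5 on Form C: 51.2 + (33.5 − 33)/(34 − 33) × (65.4 − 51.2) = 58.30
On Form D, PR 58.30 falls between score 31 (PR 49.1) and 32 (PR 65.6).
Interpolate: 31 + (58.30 − 49.1)/(65.6 − 49.1) × (32 − 31) = 31.6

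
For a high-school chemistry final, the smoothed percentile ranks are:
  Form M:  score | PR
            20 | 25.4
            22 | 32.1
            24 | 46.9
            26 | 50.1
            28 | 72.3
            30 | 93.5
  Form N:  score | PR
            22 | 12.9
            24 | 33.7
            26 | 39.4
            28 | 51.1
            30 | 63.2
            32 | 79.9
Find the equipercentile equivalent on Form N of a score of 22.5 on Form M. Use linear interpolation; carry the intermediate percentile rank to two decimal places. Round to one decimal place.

PR of 22.5 on Form M: 32.1 + (22.5 − 22)/(24 − 22) × (46.9 − 32.1) = 35.80
On Form N, PR 35.80 falls between score 24 (PR 33.7) and 26 (PR 39.4).
Interpolate: 24 + (35.80 − 33.7)/(39.4 − 33.7) × (26 − 24) = 24.7

24.7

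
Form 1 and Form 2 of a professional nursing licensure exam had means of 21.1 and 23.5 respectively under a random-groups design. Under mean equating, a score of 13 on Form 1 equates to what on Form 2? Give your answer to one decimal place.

15.4

Mean equating: y = x + (M_Y − M_X) = 13 + (23.5 − 21.1) = 15.4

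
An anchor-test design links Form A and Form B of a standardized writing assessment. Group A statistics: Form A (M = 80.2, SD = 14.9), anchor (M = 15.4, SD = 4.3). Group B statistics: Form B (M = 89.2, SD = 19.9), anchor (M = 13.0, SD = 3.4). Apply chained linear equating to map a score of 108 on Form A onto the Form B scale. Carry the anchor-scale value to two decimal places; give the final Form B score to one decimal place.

150.2

Form A → anchor (Group A): v = (4.3/14.9)(108 − 80.2) + 15.4 = 23.42
anchor → Form B (Group B): y = (19.9/3.4)(23.42 − 13.0) + 89.2 = 150.2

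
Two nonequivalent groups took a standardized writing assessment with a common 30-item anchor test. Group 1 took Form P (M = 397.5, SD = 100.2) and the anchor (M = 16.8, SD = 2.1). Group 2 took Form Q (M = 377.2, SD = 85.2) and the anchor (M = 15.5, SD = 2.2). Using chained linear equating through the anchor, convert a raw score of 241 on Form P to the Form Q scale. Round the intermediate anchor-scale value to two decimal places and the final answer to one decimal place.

Form P → anchor (Group 1): v = (2.1/100.2)(241 − 397.5) + 16.8 = 13.52
anchor → Form Q (Group 2): y = (85.2/2.2)(13.52 − 15.5) + 377.2 = 300.5

300.5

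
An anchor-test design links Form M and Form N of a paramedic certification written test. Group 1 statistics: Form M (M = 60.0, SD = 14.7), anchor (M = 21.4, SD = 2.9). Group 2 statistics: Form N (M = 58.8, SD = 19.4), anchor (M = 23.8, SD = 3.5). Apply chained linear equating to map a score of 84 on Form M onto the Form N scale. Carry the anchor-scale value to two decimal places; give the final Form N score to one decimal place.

Form M → anchor (Group 1): v = (2.9/14.7)(84 − 60.0) + 21.4 = 26.13
anchor → Form N (Group 2): y = (19.4/3.5)(26.13 − 23.8) + 58.8 = 71.7

71.7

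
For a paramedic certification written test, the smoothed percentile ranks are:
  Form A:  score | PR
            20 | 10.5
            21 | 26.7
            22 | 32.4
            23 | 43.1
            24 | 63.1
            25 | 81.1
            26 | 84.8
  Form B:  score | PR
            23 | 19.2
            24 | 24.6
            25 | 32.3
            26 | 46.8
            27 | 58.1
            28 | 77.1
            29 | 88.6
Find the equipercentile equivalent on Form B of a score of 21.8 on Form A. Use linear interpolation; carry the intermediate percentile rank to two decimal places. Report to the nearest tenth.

24.9

PR of 21.8 on Form A: 26.7 + (21.8 − 21)/(22 − 21) × (32.4 − 26.7) = 31.26
On Form B, PR 31.26 falls between score 24 (PR 24.6) and 25 (PR 32.3).
Interpolate: 24 + (31.26 − 24.6)/(32.3 − 24.6) × (25 − 24) = 24.9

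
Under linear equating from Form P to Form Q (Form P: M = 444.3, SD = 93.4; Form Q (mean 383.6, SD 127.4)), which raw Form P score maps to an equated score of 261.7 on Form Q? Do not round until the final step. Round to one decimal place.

354.9

Invert y = (SD_Y/SD_X)(x − M_X) + M_Y:
x = (SD_X/SD_Y)(y − M_Y) + M_X = (93.4/127.4)(261.7 − 383.6) + 444.3
x = 0.733124 × -121.900 + 444.3 = 354.9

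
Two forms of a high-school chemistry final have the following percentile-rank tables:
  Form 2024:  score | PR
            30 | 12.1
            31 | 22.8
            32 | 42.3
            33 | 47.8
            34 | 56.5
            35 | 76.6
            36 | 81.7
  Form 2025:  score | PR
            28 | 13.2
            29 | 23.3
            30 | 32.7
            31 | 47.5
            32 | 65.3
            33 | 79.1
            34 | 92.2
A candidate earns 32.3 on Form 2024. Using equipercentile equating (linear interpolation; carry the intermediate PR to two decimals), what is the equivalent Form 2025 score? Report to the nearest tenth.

PR of 32.3 on Form 2024: 42.3 + (32.3 − 32)/(33 − 32) × (47.8 − 42.3) = 43.95
On Form 2025, PR 43.95 falls between score 30 (PR 32.7) and 31 (PR 47.5).
Interpolate: 30 + (43.95 − 32.7)/(47.5 − 32.7) × (31 − 30) = 30.8

30.8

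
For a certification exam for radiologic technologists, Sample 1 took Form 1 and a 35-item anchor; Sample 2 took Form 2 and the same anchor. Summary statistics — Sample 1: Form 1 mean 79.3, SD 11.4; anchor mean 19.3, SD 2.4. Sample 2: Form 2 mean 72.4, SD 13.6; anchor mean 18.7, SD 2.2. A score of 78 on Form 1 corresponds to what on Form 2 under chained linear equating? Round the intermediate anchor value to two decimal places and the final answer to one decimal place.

Form 1 → anchor (Sample 1): v = (2.4/11.4)(78 − 79.3) + 19.3 = 19.03
anchor → Form 2 (Sample 2): y = (13.6/2.2)(19.03 − 18.7) + 72.4 = 74.4

74.4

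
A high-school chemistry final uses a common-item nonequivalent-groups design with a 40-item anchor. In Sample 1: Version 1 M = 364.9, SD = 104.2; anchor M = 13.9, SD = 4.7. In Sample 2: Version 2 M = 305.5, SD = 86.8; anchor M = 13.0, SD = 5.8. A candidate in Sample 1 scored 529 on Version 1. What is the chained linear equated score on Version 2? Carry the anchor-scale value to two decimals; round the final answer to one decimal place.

429.7

Version 1 → anchor (Sample 1): v = (4.7/104.2)(529 − 364.9) + 13.9 = 21.30
anchor → Version 2 (Sample 2): y = (86.8/5.8)(21.30 − 13.0) + 305.5 = 429.7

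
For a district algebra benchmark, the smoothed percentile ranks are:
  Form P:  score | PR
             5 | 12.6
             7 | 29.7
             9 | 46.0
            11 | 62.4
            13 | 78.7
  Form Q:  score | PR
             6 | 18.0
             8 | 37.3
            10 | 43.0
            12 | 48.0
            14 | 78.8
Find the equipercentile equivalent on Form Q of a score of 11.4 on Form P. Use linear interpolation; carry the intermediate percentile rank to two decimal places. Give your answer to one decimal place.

PR of 11.4 on Form P: 62.4 + (11.4 − 11)/(13 − 11) × (78.7 − 62.4) = 65.66
On Form Q, PR 65.66 falls between score 12 (PR 48.0) and 14 (PR 78.8).
Interpolate: 12 + (65.66 − 48.0)/(78.8 − 48.0) × (14 − 12) = 13.1

13.1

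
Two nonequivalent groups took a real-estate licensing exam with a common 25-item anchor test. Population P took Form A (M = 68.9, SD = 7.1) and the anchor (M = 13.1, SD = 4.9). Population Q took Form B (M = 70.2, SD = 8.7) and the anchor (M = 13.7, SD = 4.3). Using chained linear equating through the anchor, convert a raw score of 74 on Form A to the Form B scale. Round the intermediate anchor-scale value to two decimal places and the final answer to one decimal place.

76.1

Form A → anchor (Population P): v = (4.9/7.1)(74 − 68.9) + 13.1 = 16.62
anchor → Form B (Population Q): y = (8.7/4.3)(16.62 − 13.7) + 70.2 = 76.1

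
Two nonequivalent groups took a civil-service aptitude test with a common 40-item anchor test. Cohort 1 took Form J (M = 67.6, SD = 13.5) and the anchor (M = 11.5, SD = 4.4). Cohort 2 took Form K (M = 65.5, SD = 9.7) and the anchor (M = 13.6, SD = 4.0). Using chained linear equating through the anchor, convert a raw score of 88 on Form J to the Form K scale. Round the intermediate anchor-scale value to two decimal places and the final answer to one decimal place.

76.5

Form J → anchor (Cohort 1): v = (4.4/13.5)(88 − 67.6) + 11.5 = 18.15
anchor → Form K (Cohort 2): y = (9.7/4.0)(18.15 − 13.6) + 65.5 = 76.5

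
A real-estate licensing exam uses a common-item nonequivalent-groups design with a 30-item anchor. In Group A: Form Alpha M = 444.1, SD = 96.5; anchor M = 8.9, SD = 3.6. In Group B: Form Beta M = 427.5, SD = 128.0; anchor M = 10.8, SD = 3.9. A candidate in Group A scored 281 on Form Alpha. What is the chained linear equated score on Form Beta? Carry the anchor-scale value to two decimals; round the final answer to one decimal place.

Form Alpha → anchor (Group A): v = (3.6/96.5)(281 − 444.1) + 8.9 = 2.82
anchor → Form Beta (Group B): y = (128.0/3.9)(2.82 − 10.8) + 427.5 = 165.6

165.6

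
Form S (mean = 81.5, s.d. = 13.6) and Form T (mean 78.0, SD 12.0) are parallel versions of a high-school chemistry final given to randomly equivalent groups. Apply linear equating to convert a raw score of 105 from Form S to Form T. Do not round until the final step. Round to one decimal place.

Linear equating: y = (SD_Y/SD_X)(x − M_X) + M_Y
y = (12.0/13.6)(105 − 81.5) + 78.0
y = 0.882353 × 23.5 + 78.0 = 20.7353 + 78.0 = 98.7

98.7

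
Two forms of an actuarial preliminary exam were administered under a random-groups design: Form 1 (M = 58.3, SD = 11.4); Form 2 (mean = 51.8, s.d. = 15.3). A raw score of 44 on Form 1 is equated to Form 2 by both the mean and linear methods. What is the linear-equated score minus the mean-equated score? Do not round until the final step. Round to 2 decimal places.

Mean-equated: 44 + (51.8 − 58.3) = 37.50
Linear-equated: (15.3/11.4)(44 − 58.3) + 51.8 = 32.608
Difference = 32.608 − 37.50 = -4.89

-4.89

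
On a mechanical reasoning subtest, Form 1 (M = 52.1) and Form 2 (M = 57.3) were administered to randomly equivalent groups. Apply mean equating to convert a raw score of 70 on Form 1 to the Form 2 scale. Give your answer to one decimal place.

Mean equating: y = x + (M_Y − M_X) = 70 + (57.3 − 52.1) = 75.2

75.2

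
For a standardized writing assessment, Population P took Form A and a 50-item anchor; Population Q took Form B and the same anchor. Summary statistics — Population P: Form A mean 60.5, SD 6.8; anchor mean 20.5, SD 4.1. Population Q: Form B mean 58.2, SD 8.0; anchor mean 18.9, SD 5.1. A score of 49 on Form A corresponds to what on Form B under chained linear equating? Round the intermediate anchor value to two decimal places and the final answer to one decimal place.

49.8

Form A → anchor (Population P): v = (4.1/6.8)(49 − 60.5) + 20.5 = 13.57
anchor → Form B (Population Q): y = (8.0/5.1)(13.57 − 18.9) + 58.2 = 49.8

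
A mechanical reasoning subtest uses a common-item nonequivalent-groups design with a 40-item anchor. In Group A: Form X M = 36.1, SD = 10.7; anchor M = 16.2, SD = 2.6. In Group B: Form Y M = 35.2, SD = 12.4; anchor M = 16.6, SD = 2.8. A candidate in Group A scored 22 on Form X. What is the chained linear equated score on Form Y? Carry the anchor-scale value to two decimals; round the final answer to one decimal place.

Form X → anchor (Group A): v = (2.6/10.7)(22 − 36.1) + 16.2 = 12.77
anchor → Form Y (Group B): y = (12.4/2.8)(12.77 − 16.6) + 35.2 = 18.2

18.2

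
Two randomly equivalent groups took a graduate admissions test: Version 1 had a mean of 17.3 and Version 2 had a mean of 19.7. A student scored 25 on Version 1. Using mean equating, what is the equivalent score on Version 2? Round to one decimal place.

27.4

Mean equating: y = x + (M_Y − M_X) = 25 + (19.7 − 17.3) = 27.4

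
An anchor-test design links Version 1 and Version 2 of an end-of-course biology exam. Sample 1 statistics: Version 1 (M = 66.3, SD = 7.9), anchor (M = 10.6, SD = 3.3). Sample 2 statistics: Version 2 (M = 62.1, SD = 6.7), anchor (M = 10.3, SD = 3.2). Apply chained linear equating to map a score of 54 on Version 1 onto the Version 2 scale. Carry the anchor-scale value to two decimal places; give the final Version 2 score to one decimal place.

52.0

Version 1 → anchor (Sample 1): v = (3.3/7.9)(54 − 66.3) + 10.6 = 5.46
anchor → Version 2 (Sample 2): y = (6.7/3.2)(5.46 − 10.3) + 62.1 = 52.0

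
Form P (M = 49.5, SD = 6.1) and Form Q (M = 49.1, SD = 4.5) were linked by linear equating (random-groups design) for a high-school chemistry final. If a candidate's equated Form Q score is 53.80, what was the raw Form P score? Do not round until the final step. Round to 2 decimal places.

55.87

Invert y = (SD_Y/SD_X)(x − M_X) + M_Y:
x = (SD_X/SD_Y)(y − M_Y) + M_X = (6.1/4.5)(53.80 − 49.1) + 49.5
x = 1.355556 × 4.700 + 49.5 = 55.87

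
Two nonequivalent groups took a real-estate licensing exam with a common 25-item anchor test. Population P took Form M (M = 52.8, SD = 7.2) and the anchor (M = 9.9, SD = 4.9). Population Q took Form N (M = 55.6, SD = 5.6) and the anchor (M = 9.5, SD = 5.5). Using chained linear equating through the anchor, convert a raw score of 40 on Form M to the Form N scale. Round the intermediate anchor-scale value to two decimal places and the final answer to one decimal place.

47.1

Form M → anchor (Population P): v = (4.9/7.2)(40 − 52.8) + 9.9 = 1.19
anchor → Form N (Population Q): y = (5.6/5.5)(1.19 − 9.5) + 55.6 = 47.1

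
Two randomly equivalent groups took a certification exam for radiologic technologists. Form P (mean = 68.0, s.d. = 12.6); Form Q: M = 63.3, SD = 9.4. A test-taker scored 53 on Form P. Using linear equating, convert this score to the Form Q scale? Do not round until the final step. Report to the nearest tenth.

Linear equating: y = (SD_Y/SD_X)(x − M_X) + M_Y
y = (9.4/12.6)(53 − 68.0) + 63.3
y = 0.746032 × -15.0 + 63.3 = -11.1905 + 63.3 = 52.1

52.1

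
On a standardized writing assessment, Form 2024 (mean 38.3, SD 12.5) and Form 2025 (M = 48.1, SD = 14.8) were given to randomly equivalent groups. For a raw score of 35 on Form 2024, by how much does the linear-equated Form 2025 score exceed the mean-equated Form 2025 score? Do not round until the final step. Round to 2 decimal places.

Mean-equated: 35 + (48.1 − 38.3) = 44.80
Linear-equated: (14.8/12.5)(35 − 38.3) + 48.1 = 44.193
Difference = 44.193 − 44.80 = -0.61

-0.61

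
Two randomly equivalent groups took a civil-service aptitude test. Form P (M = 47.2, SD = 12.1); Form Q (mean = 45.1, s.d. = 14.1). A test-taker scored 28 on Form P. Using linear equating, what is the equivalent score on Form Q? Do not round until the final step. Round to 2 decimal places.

22.73

Linear equating: y = (SD_Y/SD_X)(x − M_X) + M_Y
y = (14.1/12.1)(28 − 47.2) + 45.1
y = 1.165289 × -19.2 + 45.1 = -22.3736 + 45.1 = 22.73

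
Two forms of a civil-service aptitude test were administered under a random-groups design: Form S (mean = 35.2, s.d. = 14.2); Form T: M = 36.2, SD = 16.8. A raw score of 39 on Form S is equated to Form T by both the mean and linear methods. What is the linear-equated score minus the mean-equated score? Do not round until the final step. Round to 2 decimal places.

Mean-equated: 39 + (36.2 − 35.2) = 40.00
Linear-equated: (16.8/14.2)(39 − 35.2) + 36.2 = 40.696
Difference = 40.696 − 40.00 = 0.70

0.70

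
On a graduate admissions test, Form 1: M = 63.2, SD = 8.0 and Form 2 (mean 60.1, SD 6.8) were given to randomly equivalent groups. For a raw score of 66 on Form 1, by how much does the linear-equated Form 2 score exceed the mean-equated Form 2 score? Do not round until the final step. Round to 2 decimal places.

Mean-equated: 66 + (60.1 − 63.2) = 62.90
Linear-equated: (6.8/8.0)(66 − 63.2) + 60.1 = 62.480
Difference = 62.480 − 62.90 = -0.42

-0.42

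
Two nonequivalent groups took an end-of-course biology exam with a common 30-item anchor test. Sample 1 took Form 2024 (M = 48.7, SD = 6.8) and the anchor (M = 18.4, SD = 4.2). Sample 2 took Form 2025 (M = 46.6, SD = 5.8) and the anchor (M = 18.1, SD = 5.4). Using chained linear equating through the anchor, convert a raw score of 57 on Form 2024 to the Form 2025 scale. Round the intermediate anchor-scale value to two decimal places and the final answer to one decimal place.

52.4

Form 2024 → anchor (Sample 1): v = (4.2/6.8)(57 − 48.7) + 18.4 = 23.53
anchor → Form 2025 (Sample 2): y = (5.8/5.4)(23.53 − 18.1) + 46.6 = 52.4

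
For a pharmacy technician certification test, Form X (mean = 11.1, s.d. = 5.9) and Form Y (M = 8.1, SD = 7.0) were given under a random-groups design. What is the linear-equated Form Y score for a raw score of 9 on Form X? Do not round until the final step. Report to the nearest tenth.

Linear equating: y = (SD_Y/SD_X)(x − M_X) + M_Y
y = (7.0/5.9)(9 − 11.1) + 8.1
y = 1.186441 × -2.1 + 8.1 = -2.4915 + 8.1 = 5.6

5.6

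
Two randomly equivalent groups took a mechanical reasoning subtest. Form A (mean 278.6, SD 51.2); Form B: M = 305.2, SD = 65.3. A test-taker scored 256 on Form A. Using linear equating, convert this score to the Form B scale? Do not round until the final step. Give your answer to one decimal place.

276.4

Linear equating: y = (SD_Y/SD_X)(x − M_X) + M_Y
y = (65.3/51.2)(256 − 278.6) + 305.2
y = 1.275391 × -22.6 + 305.2 = -28.8238 + 305.2 = 276.4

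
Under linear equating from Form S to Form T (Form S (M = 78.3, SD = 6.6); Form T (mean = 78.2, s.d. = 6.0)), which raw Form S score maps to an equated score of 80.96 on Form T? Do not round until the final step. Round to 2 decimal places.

81.34

Invert y = (SD_Y/SD_X)(x − M_X) + M_Y:
x = (SD_X/SD_Y)(y − M_Y) + M_X = (6.6/6.0)(80.96 − 78.2) + 78.3
x = 1.100000 × 2.760 + 78.3 = 81.34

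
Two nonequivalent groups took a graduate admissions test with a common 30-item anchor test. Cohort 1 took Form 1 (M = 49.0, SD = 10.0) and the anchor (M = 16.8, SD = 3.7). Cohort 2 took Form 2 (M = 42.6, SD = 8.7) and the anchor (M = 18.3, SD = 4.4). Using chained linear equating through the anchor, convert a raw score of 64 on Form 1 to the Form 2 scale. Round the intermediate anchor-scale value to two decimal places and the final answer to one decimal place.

Form 1 → anchor (Cohort 1): v = (3.7/10.0)(64 − 49.0) + 16.8 = 22.35
anchor → Form 2 (Cohort 2): y = (8.7/4.4)(22.35 − 18.3) + 42.6 = 50.6

50.6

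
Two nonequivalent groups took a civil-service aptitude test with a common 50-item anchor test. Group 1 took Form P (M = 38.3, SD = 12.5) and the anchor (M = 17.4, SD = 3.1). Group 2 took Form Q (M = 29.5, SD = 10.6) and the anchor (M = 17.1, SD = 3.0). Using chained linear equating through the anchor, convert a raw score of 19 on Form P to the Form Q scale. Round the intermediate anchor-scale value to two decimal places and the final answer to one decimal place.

Form P → anchor (Group 1): v = (3.1/12.5)(19 − 38.3) + 17.4 = 12.61
anchor → Form Q (Group 2): y = (10.6/3.0)(12.61 − 17.1) + 29.5 = 13.6

13.6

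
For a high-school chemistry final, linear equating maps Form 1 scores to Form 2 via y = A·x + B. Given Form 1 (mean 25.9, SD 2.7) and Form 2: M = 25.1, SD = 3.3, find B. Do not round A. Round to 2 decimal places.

A = SD_Y / SD_X = 3.3 / 2.7 = 1.222222
B = M_Y − A·M_X = 25.1 − 1.222222 × 25.9 = -6.56

-6.56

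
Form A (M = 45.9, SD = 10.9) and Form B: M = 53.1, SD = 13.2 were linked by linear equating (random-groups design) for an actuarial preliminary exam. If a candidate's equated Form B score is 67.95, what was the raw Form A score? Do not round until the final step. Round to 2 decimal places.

58.16

Invert y = (SD_Y/SD_X)(x − M_X) + M_Y:
x = (SD_X/SD_Y)(y − M_Y) + M_X = (10.9/13.2)(67.95 − 53.1) + 45.9
x = 0.825758 × 14.850 + 45.9 = 58.16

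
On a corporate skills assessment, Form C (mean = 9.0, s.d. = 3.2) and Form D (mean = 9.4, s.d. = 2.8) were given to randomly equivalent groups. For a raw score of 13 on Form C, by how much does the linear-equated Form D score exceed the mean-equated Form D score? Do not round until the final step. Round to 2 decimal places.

Mean-equated: 13 + (9.4 − 9.0) = 13.40
Linear-equated: (2.8/3.2)(13 − 9.0) + 9.4 = 12.900
Difference = 12.900 − 13.40 = -0.50

-0.50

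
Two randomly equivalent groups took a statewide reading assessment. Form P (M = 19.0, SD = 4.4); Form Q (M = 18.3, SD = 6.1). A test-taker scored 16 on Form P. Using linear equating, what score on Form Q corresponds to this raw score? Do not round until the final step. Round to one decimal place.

14.1

Linear equating: y = (SD_Y/SD_X)(x − M_X) + M_Y
y = (6.1/4.4)(16 − 19.0) + 18.3
y = 1.386364 × -3.0 + 18.3 = -4.1591 + 18.3 = 14.1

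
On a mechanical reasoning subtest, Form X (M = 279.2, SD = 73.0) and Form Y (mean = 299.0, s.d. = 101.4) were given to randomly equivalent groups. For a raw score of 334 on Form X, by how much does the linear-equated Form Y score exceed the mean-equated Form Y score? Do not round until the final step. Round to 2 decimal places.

21.32

Mean-equated: 334 + (299.0 − 279.2) = 353.80
Linear-equated: (101.4/73.0)(334 − 279.2) + 299.0 = 375.119
Difference = 375.119 − 353.80 = 21.32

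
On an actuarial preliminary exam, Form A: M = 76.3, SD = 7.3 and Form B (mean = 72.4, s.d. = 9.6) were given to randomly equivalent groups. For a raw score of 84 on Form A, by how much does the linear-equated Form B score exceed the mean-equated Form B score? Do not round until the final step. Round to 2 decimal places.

Mean-equated: 84 + (72.4 − 76.3) = 80.10
Linear-equated: (9.6/7.3)(84 − 76.3) + 72.4 = 82.526
Difference = 82.526 − 80.10 = 2.43

2.43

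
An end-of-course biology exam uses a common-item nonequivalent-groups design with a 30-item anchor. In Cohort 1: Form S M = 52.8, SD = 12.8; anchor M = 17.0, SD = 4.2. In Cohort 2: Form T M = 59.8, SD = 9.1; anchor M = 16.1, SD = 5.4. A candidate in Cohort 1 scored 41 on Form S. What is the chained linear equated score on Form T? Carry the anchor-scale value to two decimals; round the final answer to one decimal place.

Form S → anchor (Cohort 1): v = (4.2/12.8)(41 − 52.8) + 17.0 = 13.13
anchor → Form T (Cohort 2): y = (9.1/5.4)(13.13 − 16.1) + 59.8 = 54.8

54.8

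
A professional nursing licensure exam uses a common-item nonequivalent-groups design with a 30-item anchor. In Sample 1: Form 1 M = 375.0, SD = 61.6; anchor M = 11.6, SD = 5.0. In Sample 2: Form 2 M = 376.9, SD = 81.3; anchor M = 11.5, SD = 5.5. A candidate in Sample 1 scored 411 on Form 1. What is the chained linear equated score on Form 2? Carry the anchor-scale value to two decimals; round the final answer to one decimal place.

421.5

Form 1 → anchor (Sample 1): v = (5.0/61.6)(411 − 375.0) + 11.6 = 14.52
anchor → Form 2 (Sample 2): y = (81.3/5.5)(14.52 − 11.5) + 376.9 = 421.5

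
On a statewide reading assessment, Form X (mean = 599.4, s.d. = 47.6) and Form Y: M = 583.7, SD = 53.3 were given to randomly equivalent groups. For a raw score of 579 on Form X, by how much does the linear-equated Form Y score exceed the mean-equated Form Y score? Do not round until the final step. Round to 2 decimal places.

Mean-equated: 579 + (583.7 − 599.4) = 563.30
Linear-equated: (53.3/47.6)(579 − 599.4) + 583.7 = 560.857
Difference = 560.857 − 563.30 = -2.44

-2.44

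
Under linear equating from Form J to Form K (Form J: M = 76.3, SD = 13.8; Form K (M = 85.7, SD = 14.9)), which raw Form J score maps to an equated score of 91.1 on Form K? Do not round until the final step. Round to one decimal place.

Invert y = (SD_Y/SD_X)(x − M_X) + M_Y:
x = (SD_X/SD_Y)(y − M_Y) + M_X = (13.8/14.9)(91.1 − 85.7) + 76.3
x = 0.926174 × 5.400 + 76.3 = 81.3

81.3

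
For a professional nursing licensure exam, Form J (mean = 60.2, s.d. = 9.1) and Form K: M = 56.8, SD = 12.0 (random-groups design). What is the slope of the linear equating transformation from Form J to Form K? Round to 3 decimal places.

1.319

A = SD_Y / SD_X = 12.0 / 9.1 = 1.319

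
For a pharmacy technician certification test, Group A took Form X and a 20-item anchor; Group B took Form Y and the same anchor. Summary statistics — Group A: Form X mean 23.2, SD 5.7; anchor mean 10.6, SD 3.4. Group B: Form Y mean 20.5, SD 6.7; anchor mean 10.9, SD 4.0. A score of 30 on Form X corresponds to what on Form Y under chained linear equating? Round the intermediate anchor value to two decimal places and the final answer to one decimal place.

26.8

Form X → anchor (Group A): v = (3.4/5.7)(30 − 23.2) + 10.6 = 14.66
anchor → Form Y (Group B): y = (6.7/4.0)(14.66 − 10.9) + 20.5 = 26.8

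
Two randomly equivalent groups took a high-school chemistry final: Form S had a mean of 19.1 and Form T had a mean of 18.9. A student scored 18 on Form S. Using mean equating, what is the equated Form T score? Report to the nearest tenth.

Mean equating: y = x + (M_Y − M_X) = 18 + (18.9 − 19.1) = 17.8

17.8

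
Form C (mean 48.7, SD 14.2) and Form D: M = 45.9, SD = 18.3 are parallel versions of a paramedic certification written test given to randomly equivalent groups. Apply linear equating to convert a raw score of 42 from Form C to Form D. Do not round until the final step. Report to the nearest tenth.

37.3

Linear equating: y = (SD_Y/SD_X)(x − M_X) + M_Y
y = (18.3/14.2)(42 − 48.7) + 45.9
y = 1.288732 × -6.7 + 45.9 = -8.6345 + 45.9 = 37.3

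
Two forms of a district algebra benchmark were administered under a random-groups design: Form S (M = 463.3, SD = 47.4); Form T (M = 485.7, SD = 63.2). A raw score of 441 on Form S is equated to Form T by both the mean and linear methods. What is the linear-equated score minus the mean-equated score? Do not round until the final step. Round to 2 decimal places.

-7.43

Mean-equated: 441 + (485.7 − 463.3) = 463.40
Linear-equated: (63.2/47.4)(441 − 463.3) + 485.7 = 455.967
Difference = 455.967 − 463.40 = -7.43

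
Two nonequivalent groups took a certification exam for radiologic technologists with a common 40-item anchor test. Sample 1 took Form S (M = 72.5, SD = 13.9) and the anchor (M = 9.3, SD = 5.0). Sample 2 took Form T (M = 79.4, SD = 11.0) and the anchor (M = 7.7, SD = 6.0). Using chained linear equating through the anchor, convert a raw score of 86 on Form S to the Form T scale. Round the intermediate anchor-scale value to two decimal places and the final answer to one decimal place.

Form S → anchor (Sample 1): v = (5.0/13.9)(86 − 72.5) + 9.3 = 14.16
anchor → Form T (Sample 2): y = (11.0/6.0)(14.16 − 7.7) + 79.4 = 91.2

91.2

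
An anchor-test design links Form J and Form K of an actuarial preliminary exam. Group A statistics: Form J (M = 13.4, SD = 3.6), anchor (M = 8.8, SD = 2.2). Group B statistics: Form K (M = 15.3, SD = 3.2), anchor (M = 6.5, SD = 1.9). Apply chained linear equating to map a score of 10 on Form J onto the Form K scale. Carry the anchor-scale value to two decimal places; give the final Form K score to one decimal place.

15.7

Form J → anchor (Group A): v = (2.2/3.6)(10 − 13.4) + 8.8 = 6.72
anchor → Form K (Group B): y = (3.2/1.9)(6.72 − 6.5) + 15.3 = 15.7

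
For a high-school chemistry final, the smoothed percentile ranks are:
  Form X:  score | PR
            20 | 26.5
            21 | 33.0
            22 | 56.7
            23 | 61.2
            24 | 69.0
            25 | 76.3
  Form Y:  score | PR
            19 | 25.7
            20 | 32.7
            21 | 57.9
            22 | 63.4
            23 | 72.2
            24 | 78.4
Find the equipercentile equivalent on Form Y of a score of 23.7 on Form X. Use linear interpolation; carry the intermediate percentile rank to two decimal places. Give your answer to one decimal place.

22.4

PR of 23.7 on Form X: 61.2 + (23.7 − 23)/(24 − 23) × (69.0 − 61.2) = 66.66
On Form Y, PR 66.66 falls between score 22 (PR 63.4) and 23 (PR 72.2).
Interpolate: 22 + (66.66 − 63.4)/(72.2 − 63.4) × (23 − 22) = 22.4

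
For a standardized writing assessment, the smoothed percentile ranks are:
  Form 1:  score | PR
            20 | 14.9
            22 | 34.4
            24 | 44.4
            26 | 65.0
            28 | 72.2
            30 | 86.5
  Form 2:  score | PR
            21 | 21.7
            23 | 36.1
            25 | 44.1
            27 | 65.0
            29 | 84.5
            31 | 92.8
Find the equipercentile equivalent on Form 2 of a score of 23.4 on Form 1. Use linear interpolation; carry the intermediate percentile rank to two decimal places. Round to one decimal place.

24.3

PR of 23.4 on Form 1: 34.4 + (23.4 − 22)/(24 − 22) × (44.4 − 34.4) = 41.40
On Form 2, PR 41.40 falls between score 23 (PR 36.1) and 25 (PR 44.1).
Interpolate: 23 + (41.40 − 36.1)/(44.1 − 36.1) × (25 − 23) = 24.3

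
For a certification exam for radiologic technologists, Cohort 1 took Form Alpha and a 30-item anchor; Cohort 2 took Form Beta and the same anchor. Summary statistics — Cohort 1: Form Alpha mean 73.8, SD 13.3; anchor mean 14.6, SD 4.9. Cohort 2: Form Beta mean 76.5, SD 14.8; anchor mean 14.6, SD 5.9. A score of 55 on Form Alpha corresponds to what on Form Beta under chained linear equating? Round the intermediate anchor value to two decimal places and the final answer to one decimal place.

59.1

Form Alpha → anchor (Cohort 1): v = (4.9/13.3)(55 − 73.8) + 14.6 = 7.67
anchor → Form Beta (Cohort 2): y = (14.8/5.9)(7.67 − 14.6) + 76.5 = 59.1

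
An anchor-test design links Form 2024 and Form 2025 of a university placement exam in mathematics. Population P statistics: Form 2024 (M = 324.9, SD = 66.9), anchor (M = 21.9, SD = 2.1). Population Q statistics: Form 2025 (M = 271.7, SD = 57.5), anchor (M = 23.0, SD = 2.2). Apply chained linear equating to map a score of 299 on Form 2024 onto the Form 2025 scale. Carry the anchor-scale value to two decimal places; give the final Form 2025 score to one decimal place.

Form 2024 → anchor (Population P): v = (2.1/66.9)(299 − 324.9) + 21.9 = 21.09
anchor → Form 2025 (Population Q): y = (57.5/2.2)(21.09 − 23.0) + 271.7 = 221.8

221.8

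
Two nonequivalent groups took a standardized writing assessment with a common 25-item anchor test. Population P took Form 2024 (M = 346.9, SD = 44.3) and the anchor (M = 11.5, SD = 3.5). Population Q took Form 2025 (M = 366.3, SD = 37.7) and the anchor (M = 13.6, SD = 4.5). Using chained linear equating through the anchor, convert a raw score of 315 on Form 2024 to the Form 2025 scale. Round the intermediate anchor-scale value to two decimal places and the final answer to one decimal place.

327.6

Form 2024 → anchor (Population P): v = (3.5/44.3)(315 − 346.9) + 11.5 = 8.98
anchor → Form 2025 (Population Q): y = (37.7/4.5)(8.98 − 13.6) + 366.3 = 327.6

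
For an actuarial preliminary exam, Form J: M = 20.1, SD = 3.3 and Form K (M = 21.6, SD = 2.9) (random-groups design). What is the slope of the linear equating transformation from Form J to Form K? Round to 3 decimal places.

0.879

A = SD_Y / SD_X = 2.9 / 3.3 = 0.879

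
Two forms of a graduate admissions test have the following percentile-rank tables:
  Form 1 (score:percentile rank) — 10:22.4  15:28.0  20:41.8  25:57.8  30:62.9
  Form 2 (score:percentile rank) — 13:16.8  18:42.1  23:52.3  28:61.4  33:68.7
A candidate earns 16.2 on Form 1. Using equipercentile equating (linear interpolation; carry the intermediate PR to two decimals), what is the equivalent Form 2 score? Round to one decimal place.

PR of 16.2 on Form 1: 28.0 + (16.2 − 15)/(20 − 15) × (41.8 − 28.0) = 31.31
On Form 2, PR 31.31 falls between score 13 (PR 16.8) and 18 (PR 42.1).
Interpolate: 13 + (31.31 − 16.8)/(42.1 − 16.8) × (18 − 13) = 15.9

15.9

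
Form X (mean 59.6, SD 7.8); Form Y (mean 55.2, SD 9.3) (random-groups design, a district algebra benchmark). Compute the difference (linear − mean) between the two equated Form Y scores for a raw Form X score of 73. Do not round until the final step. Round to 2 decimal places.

Mean-equated: 73 + (55.2 − 59.6) = 68.60
Linear-equated: (9.3/7.8)(73 − 59.6) + 55.2 = 71.177
Difference = 71.177 − 68.60 = 2.58

2.58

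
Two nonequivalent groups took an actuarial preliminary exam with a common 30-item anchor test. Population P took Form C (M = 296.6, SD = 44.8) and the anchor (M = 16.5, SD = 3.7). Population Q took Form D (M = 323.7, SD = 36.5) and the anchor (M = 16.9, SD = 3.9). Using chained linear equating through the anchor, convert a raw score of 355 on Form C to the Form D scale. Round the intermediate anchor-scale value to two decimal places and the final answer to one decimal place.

365.1

Form C → anchor (Population P): v = (3.7/44.8)(355 − 296.6) + 16.5 = 21.32
anchor → Form D (Population Q): y = (36.5/3.9)(21.32 − 16.9) + 323.7 = 365.1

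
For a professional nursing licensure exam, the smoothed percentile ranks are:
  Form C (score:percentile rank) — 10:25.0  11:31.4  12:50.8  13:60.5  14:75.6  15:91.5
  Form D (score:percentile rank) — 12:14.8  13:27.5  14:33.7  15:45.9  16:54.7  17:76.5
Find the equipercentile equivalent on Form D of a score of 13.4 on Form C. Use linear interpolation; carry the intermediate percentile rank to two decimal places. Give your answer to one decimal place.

16.5

PR of 13.4 on Form C: 60.5 + (13.4 − 13)/(14 − 13) × (75.6 − 60.5) = 66.54
On Form D, PR 66.54 falls between score 16 (PR 54.7) and 17 (PR 76.5).
Interpolate: 16 + (66.54 − 54.7)/(76.5 − 54.7) × (17 − 16) = 16.5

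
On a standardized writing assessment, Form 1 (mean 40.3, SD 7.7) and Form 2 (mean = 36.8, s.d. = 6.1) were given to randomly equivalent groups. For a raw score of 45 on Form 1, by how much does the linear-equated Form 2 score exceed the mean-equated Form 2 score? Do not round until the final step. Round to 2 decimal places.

Mean-equated: 45 + (36.8 − 40.3) = 41.50
Linear-equated: (6.1/7.7)(45 − 40.3) + 36.8 = 40.523
Difference = 40.523 − 41.50 = -0.98

-0.98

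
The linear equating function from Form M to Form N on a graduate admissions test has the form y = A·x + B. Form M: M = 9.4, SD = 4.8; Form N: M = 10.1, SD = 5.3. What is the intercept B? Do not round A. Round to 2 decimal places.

-0.28

A = SD_Y / SD_X = 5.3 / 4.8 = 1.104167
B = M_Y − A·M_X = 10.1 − 1.104167 × 9.4 = -0.28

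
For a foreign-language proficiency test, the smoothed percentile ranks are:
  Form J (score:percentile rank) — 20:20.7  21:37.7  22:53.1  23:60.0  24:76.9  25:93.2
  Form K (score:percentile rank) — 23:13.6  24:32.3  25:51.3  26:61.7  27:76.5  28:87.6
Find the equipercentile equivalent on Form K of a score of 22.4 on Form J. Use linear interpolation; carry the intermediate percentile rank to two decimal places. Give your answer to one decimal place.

PR of 22.4 on Form J: 53.1 + (22.4 − 22)/(23 − 22) × (60.0 − 53.1) = 55.86
On Form K, PR 55.86 falls between score 25 (PR 51.3) and 26 (PR 61.7).
Interpolate: 25 + (55.86 − 51.3)/(61.7 − 51.3) × (26 − 25) = 25.4

25.4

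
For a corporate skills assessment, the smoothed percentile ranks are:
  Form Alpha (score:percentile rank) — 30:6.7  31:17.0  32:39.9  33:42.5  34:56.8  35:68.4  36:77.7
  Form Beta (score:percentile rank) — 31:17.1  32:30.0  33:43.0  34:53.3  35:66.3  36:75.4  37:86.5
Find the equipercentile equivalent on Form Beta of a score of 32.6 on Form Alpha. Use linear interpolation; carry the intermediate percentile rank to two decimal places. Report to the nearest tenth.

32.9

PR of 32.6 on Form Alpha: 39.9 + (32.6 − 32)/(33 − 32) × (42.5 − 39.9) = 41.46
On Form Beta, PR 41.46 falls between score 32 (PR 30.0) and 33 (PR 43.0).
Interpolate: 32 + (41.46 − 30.0)/(43.0 − 30.0) × (33 − 32) = 32.9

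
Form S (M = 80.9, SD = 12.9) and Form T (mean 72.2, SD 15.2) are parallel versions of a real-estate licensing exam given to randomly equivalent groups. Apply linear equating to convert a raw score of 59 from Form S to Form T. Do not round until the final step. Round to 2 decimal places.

46.40

Linear equating: y = (SD_Y/SD_X)(x − M_X) + M_Y
y = (15.2/12.9)(59 − 80.9) + 72.2
y = 1.178295 × -21.9 + 72.2 = -25.8047 + 72.2 = 46.40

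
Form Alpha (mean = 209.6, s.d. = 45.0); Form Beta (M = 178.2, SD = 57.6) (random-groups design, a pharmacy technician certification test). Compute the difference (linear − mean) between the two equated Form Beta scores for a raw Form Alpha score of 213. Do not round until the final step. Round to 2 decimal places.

Mean-equated: 213 + (178.2 − 209.6) = 181.60
Linear-equated: (57.6/45.0)(213 − 209.6) + 178.2 = 182.552
Difference = 182.552 − 181.60 = 0.95

0.95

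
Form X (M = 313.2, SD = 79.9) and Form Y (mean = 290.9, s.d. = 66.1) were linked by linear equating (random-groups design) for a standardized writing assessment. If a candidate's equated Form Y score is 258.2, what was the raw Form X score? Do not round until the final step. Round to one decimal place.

273.7

Invert y = (SD_Y/SD_X)(x − M_X) + M_Y:
x = (SD_X/SD_Y)(y − M_Y) + M_X = (79.9/66.1)(258.2 − 290.9) + 313.2
x = 1.208775 × -32.700 + 313.2 = 273.7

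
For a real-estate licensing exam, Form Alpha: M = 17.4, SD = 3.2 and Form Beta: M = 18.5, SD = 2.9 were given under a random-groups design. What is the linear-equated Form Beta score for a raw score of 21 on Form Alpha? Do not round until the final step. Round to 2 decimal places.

21.76

Linear equating: y = (SD_Y/SD_X)(x − M_X) + M_Y
y = (2.9/3.2)(21 − 17.4) + 18.5
y = 0.906250 × 3.6 + 18.5 = 3.2625 + 18.5 = 21.76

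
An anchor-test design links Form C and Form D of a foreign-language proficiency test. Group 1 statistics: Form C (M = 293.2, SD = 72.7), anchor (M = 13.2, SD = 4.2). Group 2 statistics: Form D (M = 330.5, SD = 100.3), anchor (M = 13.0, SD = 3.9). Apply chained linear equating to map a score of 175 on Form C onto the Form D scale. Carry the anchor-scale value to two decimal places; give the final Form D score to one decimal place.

160.0

Form C → anchor (Group 1): v = (4.2/72.7)(175 − 293.2) + 13.2 = 6.37
anchor → Form D (Group 2): y = (100.3/3.9)(6.37 − 13.0) + 330.5 = 160.0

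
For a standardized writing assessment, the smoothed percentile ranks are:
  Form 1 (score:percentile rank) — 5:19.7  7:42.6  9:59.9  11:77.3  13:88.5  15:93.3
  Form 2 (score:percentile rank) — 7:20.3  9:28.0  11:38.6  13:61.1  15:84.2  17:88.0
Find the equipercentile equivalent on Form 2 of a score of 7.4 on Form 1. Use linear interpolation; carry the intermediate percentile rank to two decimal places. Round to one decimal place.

11.7

PR of 7.4 on Form 1: 42.6 + (7.4 − 7)/(9 − 7) × (59.9 − 42.6) = 46.06
On Form 2, PR 46.06 falls between score 11 (PR 38.6) and 13 (PR 61.1).
Interpolate: 11 + (46.06 − 38.6)/(61.1 − 38.6) × (13 − 11) = 11.7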